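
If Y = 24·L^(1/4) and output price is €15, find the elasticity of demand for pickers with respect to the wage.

ε = -4/3

MP_L = (1/4)·24·L^(-3/4), so P·MP_L = w gives 90·L^(-3/4) = w.
Solving, L(w) = (90/w)^(4/3). This is a constant-elasticity form: L ∝ w^(−4/3), so ε = −4/3.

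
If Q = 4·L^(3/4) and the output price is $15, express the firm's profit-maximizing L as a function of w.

L(w) = 4100625/w^(4)

MP_L = (3/4)·4·L^(-1/4) = 3·L^(-1/4).
Setting P·MP_L = w: 45·L^(-1/4) = w.
Solving for L: L^(-1/4) = w/45, so L = (45/w)^(4).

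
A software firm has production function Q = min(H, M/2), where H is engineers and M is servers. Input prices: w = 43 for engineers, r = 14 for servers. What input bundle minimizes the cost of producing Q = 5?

H* = 5, M* = 10

With a fixed-proportions technology, the cost-minimizing bundle uses no slack in either input: H = M/2 = Q.
So H = 5 and M = 2·5 = 10.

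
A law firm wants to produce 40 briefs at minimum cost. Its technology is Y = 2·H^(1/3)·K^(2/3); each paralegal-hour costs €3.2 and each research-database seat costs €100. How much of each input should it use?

H* = 125, K* = 8

Cost minimization requires the marginal rate of technical substitution to equal the input-price ratio: MP_H/MP_K = w/r.
Here MP_H/MP_K = (1/3)·(K/H)/(2/3) = 0.5·(K/H). Setting this equal to 3.2/100 = 0.032 gives K = 0.064H.
Substituting into Y = 40: 2·H^(1/3)·(0.064H)^(2/3) = 40.
Solving, H = 125 and K = 8.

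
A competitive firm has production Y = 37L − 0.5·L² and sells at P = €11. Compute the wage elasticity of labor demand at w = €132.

From P·MP_L = w with MP_L = 37 − L, labor demand is L(w) = 37 − w/11.
dL/dw = −1/(11) = -1/11.
At w = 132, L = 25, so ε = (dL/dw)·(w/L) = (-1/11)·(132/25) = -0.48.

ε = -0.48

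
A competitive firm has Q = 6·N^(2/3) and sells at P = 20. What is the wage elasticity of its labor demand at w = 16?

MP_N = (2/3)·6·N^(-1/3), so P·MP_N = w gives 80·N^(-1/3) = w.
Solving, N(w) = (80/w)^(3). This is a constant-elasticity form: N ∝ w^(−3), so ε = −3.

ε = -3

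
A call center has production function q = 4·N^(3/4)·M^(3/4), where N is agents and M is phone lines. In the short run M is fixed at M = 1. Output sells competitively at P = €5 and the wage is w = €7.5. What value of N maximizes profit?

N* = 16

With M = 1, MP_N = (3/4)·4·N^(-1/4)·1^(3/4) = 3·N^(-1/4).
Profit maximization for a price taker requires P·MP_N = w: 5·3·N^(-1/4) = 7.5.
So N^(-1/4) = 0.5, which gives N = 16.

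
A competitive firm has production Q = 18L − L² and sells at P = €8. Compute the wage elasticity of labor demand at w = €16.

From P·MP_L = w with MP_L = 18 − 2L, labor demand is L(w) = (18 − w/8)/2.
dL/dw = −1/(16) = -0.0625.
At w = 16, L = 8, so ε = (dL/dw)·(w/L) = (-0.0625)·(16/8) = -0.125.

ε = -0.125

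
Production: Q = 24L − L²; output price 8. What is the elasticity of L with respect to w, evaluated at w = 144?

From P·MP_L = w with MP_L = 24 − 2L, labor demand is L(w) = (24 − w/8)/2.
dL/dw = −1/(16) = -0.0625.
At w = 144, L = 3, so ε = (dL/dw)·(w/L) = (-0.0625)·(144/3) = -3.

ε = -3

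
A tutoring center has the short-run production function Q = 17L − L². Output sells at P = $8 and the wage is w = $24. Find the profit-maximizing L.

L* = 7

The marginal product of L is MP_L = 17 − 2L.
A price-taking firm hires until the value of the marginal product equals the wage: P·MP_L = w, so 8·(17 − 2L) = 24.
Then 17 − 2L = 3, giving L = 7.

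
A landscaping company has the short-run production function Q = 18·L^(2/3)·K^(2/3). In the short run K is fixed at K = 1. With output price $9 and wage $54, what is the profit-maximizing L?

L* = 8

With K = 1, MP_L = (2/3)·18·L^(-1/3)·1^(2/3) = 12·L^(-1/3).
Profit maximization for a price taker requires P·MP_L = w: 9·12·L^(-1/3) = 54.
So L^(-1/3) = 0.5, which gives L = 8.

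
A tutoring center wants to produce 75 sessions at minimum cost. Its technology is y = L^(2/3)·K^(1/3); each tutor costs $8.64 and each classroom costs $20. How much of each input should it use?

Cost minimization requires the marginal rate of technical substitution to equal the input-price ratio: MP_L/MP_K = w/r.
Here MP_L/MP_K = (2/3)·(K/L)/(1/3) = 2·(K/L). Setting this equal to 8.64/20 = 0.432 gives K = 0.216L.
Substituting into y = 75: L^(2/3)·(0.216L)^(1/3) = 75.
Solving, L = 125 and K = 27.

L* = 125, K* = 27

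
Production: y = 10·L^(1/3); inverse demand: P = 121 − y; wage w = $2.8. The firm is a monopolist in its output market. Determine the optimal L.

Marginal revenue from the inverse demand is MR = 121 − 2y.
The marginal product is MP_L = (10/3)·L^(-2/3).
A monopolist hires until marginal revenue product equals the wage: MR·MP_L = w.
At L, y = 10·L^(1/3). Substituting and solving: (121 − 20·L^(1/3))·(10/3)·L^(-2/3) = 2.8 gives L = 125.

L* = 125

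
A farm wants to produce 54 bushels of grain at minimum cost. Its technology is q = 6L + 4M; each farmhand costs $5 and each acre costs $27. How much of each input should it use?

L* = 9, M* = 0

The inputs are perfect substitutes, so the firm uses whichever has the lower cost per unit of output.
Cost per unit of output via L is w/6 = 5/6; via M it is r/4 = 6.75. L is cheaper.
Producing q = 54 with L alone: L = 9, M = 0.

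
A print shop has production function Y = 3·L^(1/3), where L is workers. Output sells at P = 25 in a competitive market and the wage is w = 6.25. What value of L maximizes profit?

L* = 8

MP_L = (1/3)·3·L^(-2/3) = L^(-2/3).
Profit maximization for a price taker requires P·MP_L = w: 25·L^(-2/3) = 6.25.
So L^(-2/3) = 0.25, which gives L = 8.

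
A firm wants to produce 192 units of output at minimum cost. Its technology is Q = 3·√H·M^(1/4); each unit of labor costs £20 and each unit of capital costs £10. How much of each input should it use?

H* = 256, M* = 256

Cost minimization requires the marginal rate of technical substitution to equal the input-price ratio: MP_H/MP_M = w/r.
Here MP_H/MP_M = (1/2)·(M/H)/(1/4) = 2·(M/H). Setting this equal to 20/10 = 2 gives M = H.
Substituting into Q = 192: 3·H^(1/2)·(H)^(1/4) = 192.
Solving, H = 256 and M = 256.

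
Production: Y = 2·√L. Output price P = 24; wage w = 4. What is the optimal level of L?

MP_L = (1/2)·2·L^(-1/2) = L^(-1/2).
Profit maximization for a price taker requires P·MP_L = w: 24·L^(-1/2) = 4.
So L^(-1/2) = 1/6, which gives L = 36.

L* = 36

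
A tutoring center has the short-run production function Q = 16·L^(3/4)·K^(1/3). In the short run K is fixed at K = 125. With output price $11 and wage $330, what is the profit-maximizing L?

With K = 125, MP_L = (3/4)·16·L^(-1/4)·125^(1/3) = 60·L^(-1/4).
Profit maximization for a price taker requires P·MP_L = w: 11·60·L^(-1/4) = 330.
So L^(-1/4) = 0.5, which gives L = 16.

L* = 16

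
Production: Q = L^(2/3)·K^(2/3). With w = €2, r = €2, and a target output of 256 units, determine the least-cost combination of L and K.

Cost minimization requires the marginal rate of technical substitution to equal the input-price ratio: MP_L/MP_K = w/r.
Here MP_L/MP_K = (2/3)·(K/L)/(2/3) = (K/L). Setting this equal to 2/2 = 1 gives K = L.
Substituting into Q = 256: L^(2/3)·(L)^(2/3) = 256.
Solving, L = 64 and K = 64.

L* = 64, K* = 64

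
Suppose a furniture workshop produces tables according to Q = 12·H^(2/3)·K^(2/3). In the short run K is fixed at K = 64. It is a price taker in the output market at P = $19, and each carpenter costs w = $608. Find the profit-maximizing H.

H* = 64

With K = 64, MP_H = (2/3)·12·H^(-1/3)·64^(2/3) = 128·H^(-1/3).
Profit maximization for a price taker requires P·MP_H = w: 19·128·H^(-1/3) = 608.
So H^(-1/3) = 0.25, which gives H = 64.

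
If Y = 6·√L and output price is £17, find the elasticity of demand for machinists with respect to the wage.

MP_L = (1/2)·6·L^(-1/2), so P·MP_L = w gives 51·L^(-1/2) = w.
Solving, L(w) = (51/w)^(2). This is a constant-elasticity form: L ∝ w^(−2), so ε = −2.

ε = -2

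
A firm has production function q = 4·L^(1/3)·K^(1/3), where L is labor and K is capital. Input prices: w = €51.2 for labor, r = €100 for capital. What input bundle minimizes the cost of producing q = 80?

L* = 125, K* = 64

Cost minimization requires the marginal rate of technical substitution to equal the input-price ratio: MP_L/MP_K = w/r.
Here MP_L/MP_K = (1/3)·(K/L)/(1/3) = (K/L). Setting this equal to 51.2/100 = 0.512 gives K = 0.512L.
Substituting into q = 80: 4·L^(1/3)·(0.512L)^(1/3) = 80.
Solving, L = 125 and K = 64.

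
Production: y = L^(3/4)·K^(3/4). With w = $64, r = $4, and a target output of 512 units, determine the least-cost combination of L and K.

L* = 16, K* = 256

Cost minimization requires the marginal rate of technical substitution to equal the input-price ratio: MP_L/MP_K = w/r.
Here MP_L/MP_K = (3/4)·(K/L)/(3/4) = (K/L). Setting this equal to 64/4 = 16 gives K = 16L.
Substituting into y = 512: L^(3/4)·(16L)^(3/4) = 512.
Solving, L = 16 and K = 256.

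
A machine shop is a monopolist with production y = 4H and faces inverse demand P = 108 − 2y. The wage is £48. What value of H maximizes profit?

Marginal revenue from the inverse demand is MR = 108 − 4y.
The marginal product is MP_H = 4.
A monopolist hires until marginal revenue product equals the wage: MR·MP_H = w.
(108 − 16H)·4 = 48, so H = 6.

H* = 6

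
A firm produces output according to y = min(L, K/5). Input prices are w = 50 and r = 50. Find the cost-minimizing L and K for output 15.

With a fixed-proportions technology, the cost-minimizing bundle uses no slack in either input: L = K/5 = y.
So L = 15 and K = 5·15 = 75.

L* = 15, K* = 75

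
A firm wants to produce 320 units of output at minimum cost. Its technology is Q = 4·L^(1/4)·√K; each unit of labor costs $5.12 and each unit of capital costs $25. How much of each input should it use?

Cost minimization requires the marginal rate of technical substitution to equal the input-price ratio: MP_L/MP_K = w/r.
Here MP_L/MP_K = (1/4)·(K/L)/(1/2) = 0.5·(K/L). Setting this equal to 5.12/25 = 0.2048 gives K = 0.4096L.
Substituting into Q = 320: 4·L^(1/4)·(0.4096L)^(1/2) = 320.
Solving, L = 625 and K = 256.

L* = 625, K* = 256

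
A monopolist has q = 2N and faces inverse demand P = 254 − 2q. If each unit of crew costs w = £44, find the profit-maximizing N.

Marginal revenue from the inverse demand is MR = 254 − 4q.
The marginal product is MP_N = 2.
A monopolist hires until marginal revenue product equals the wage: MR·MP_N = w.
(254 − 8N)·2 = 44, so N = 29.

N* = 29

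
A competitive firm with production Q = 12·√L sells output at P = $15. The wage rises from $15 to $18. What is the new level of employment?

From P·MP_L = w with MP_L = 6·L^(-1/2), the labor demand is L(w) = (90/w)^(2).
At w = 15: L = 36. At w = 18: L = 25.

L* = 25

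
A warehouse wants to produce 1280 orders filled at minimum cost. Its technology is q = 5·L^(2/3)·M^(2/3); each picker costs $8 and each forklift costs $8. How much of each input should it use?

L* = 64, M* = 64

Cost minimization requires the marginal rate of technical substitution to equal the input-price ratio: MP_L/MP_M = w/r.
Here MP_L/MP_M = (2/3)·(M/L)/(2/3) = (M/L). Setting this equal to 8/8 = 1 gives M = L.
Substituting into q = 1280: 5·L^(2/3)·(L)^(2/3) = 1280.
Solving, L = 64 and M = 64.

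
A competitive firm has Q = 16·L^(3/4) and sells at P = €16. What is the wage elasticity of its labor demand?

MP_L = (3/4)·16·L^(-1/4), so P·MP_L = w gives 192·L^(-1/4) = w.
Solving, L(w) = (192/w)^(4). This is a constant-elasticity form: L ∝ w^(−4), so ε = −4.

ε = -4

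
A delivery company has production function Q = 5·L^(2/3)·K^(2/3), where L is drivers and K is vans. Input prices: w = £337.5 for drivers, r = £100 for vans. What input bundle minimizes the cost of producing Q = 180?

L* = 8, K* = 27

Cost minimization requires the marginal rate of technical substitution to equal the input-price ratio: MP_L/MP_K = w/r.
Here MP_L/MP_K = (2/3)·(K/L)/(2/3) = (K/L). Setting this equal to 337.5/100 = 3.375 gives K = 3.375L.
Substituting into Q = 180: 5·L^(2/3)·(3.375L)^(2/3) = 180.
Solving, L = 8 and K = 27.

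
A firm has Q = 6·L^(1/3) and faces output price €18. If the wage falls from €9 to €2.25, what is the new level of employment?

L* = 64

From P·MP_L = w with MP_L = 2·L^(-2/3), the labor demand is L(w) = (36/w)^(3/2).
At w = 9: L = 8. At w = 2.25: L = 64.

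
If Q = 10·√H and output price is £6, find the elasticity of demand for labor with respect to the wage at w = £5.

ε = -2

MP_H = (1/2)·10·H^(-1/2), so P·MP_H = w gives 30·H^(-1/2) = w.
Solving, H(w) = (30/w)^(2). This is a constant-elasticity form: H ∝ w^(−2), so ε = −2.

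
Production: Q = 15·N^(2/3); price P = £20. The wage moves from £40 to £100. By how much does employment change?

From P·MP_N = w with MP_N = 10·N^(-1/3), the labor demand is N(w) = (200/w)^(3).
At w = 40: N = 125. At w = 100: N = 8.
ΔN = 8 − 125 = -117.

ΔN = -117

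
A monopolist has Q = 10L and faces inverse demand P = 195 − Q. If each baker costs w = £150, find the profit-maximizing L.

Marginal revenue from the inverse demand is MR = 195 − 2Q.
The marginal product is MP_L = 10.
A monopolist hires until marginal revenue product equals the wage: MR·MP_L = w.
(195 − 20L)·10 = 150, so L = 9.

L* = 9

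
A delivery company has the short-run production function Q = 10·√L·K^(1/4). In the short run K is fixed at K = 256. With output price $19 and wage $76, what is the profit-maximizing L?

With K = 256, MP_L = (1/2)·10·L^(-1/2)·256^(1/4) = 20·L^(-1/2).
Profit maximization for a price taker requires P·MP_L = w: 19·20·L^(-1/2) = 76.
So L^(-1/2) = 0.2, which gives L = 25.

L* = 25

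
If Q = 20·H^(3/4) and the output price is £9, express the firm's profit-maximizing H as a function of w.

MP_H = (3/4)·20·H^(-1/4) = 15·H^(-1/4).
Setting P·MP_H = w: 135·H^(-1/4) = w.
Solving for H: H^(-1/4) = w/135, so H = (135/w)^(4).

H(w) = (135/w)^(4)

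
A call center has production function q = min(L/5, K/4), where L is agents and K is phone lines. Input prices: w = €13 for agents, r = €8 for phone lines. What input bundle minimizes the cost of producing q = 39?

L* = 195, K* = 156

With a fixed-proportions technology, the cost-minimizing bundle uses no slack in either input: L/5 = K/4 = q.
So L = 5·39 = 195 and K = 4·39 = 156.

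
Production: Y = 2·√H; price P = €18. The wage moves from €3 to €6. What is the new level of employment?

H* = 9

From P·MP_H = w with MP_H = H^(-1/2), the labor demand is H(w) = (18/w)^(2).
At w = 3: H = 36. At w = 6: H = 9.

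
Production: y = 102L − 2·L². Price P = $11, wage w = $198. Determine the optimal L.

L* = 21

The marginal product of L is MP_L = 102 − 4L.
A price-taking firm hires until the value of the marginal product equals the wage: P·MP_L = w, so 11·(102 − 4L) = 198.
Then 102 − 4L = 18, giving L = 21.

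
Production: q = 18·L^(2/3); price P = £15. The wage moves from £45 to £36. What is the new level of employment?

From P·MP_L = w with MP_L = 12·L^(-1/3), the labor demand is L(w) = (180/w)^(3).
At w = 45: L = 64. At w = 36: L = 125.

L* = 125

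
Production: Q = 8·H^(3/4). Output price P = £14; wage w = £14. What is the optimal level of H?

MP_H = (3/4)·8·H^(-1/4) = 6·H^(-1/4).
Profit maximization for a price taker requires P·MP_H = w: 14·6·H^(-1/4) = 14.
So H^(-1/4) = 1/6, which gives H = 1296.

H* = 1296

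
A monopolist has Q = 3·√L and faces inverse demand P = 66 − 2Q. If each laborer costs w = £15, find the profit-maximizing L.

L* = 9

Marginal revenue from the inverse demand is MR = 66 − 4Q.
The marginal product is MP_L = 1.5·L^(-1/2).
A monopolist hires until marginal revenue product equals the wage: MR·MP_L = w.
At L, Q = 3·√L. Substituting and solving: (66 − 12·√L)·1.5·L^(-1/2) = 15 gives L = 9.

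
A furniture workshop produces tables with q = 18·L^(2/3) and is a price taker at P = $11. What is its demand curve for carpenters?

MP_L = (2/3)·18·L^(-1/3) = 12·L^(-1/3).
Setting P·MP_L = w: 132·L^(-1/3) = w.
Solving for L: L^(-1/3) = w/132, so L = (132/w)^(3).

L(w) = 2299968/w³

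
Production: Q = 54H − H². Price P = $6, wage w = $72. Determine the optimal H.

The marginal product of H is MP_H = 54 − 2H.
A price-taking firm hires until the value of the marginal product equals the wage: P·MP_H = w, so 6·(54 − 2H) = 72.
Then 54 − 2H = 12, giving H = 21.

H* = 21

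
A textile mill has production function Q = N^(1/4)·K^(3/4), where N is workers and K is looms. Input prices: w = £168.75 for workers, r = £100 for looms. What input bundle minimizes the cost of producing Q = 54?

N* = 16, K* = 81

Cost minimization requires the marginal rate of technical substitution to equal the input-price ratio: MP_N/MP_K = w/r.
Here MP_N/MP_K = (1/4)·(K/N)/(3/4) = (1/3)·(K/N). Setting this equal to 168.75/100 = 1.6875 gives K = 5.0625N.
Substituting into Q = 54: N^(1/4)·(5.0625N)^(3/4) = 54.
Solving, N = 16 and K = 81.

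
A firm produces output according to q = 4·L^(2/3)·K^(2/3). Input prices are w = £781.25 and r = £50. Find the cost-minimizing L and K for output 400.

Cost minimization requires the marginal rate of technical substitution to equal the input-price ratio: MP_L/MP_K = w/r.
Here MP_L/MP_K = (2/3)·(K/L)/(2/3) = (K/L). Setting this equal to 781.25/50 = 15.625 gives K = 15.625L.
Substituting into q = 400: 4·L^(2/3)·(15.625L)^(2/3) = 400.
Solving, L = 8 and K = 125.

L* = 8, K* = 125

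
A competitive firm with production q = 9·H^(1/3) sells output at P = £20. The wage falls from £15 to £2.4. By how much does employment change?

From P·MP_H = w with MP_H = 3·H^(-2/3), the labor demand is H(w) = (60/w)^(3/2).
At w = 15: H = 8. At w = 2.4: H = 125.
ΔH = 125 − 8 = 117.

ΔH = 117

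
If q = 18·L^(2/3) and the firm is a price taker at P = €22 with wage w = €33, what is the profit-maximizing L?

L* = 512

MP_L = (2/3)·18·L^(-1/3) = 12·L^(-1/3).
Profit maximization for a price taker requires P·MP_L = w: 22·12·L^(-1/3) = 33.
So L^(-1/3) = 0.125, which gives L = 512.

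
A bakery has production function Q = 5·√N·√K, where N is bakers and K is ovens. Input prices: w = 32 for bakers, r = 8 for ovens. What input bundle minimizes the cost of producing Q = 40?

Cost minimization requires the marginal rate of technical substitution to equal the input-price ratio: MP_N/MP_K = w/r.
Here MP_N/MP_K = (1/2)·(K/N)/(1/2) = (K/N). Setting this equal to 32/8 = 4 gives K = 4N.
Substituting into Q = 40: 5·N^(1/2)·(4N)^(1/2) = 40.
Solving, N = 4 and K = 16.

N* = 4, K* = 16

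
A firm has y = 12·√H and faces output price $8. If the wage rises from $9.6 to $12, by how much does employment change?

From P·MP_H = w with MP_H = 6·H^(-1/2), the labor demand is H(w) = (48/w)^(2).
At w = 9.6: H = 25. At w = 12: H = 16.
ΔH = 16 − 25 = -9.

ΔH = -9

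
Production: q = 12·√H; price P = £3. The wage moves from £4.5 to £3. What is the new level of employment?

From P·MP_H = w with MP_H = 6·H^(-1/2), the labor demand is H(w) = (18/w)^(2).
At w = 4.5: H = 16. At w = 3: H = 36.

H* = 36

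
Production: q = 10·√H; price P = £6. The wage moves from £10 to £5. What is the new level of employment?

H* = 36

From P·MP_H = w with MP_H = 5·H^(-1/2), the labor demand is H(w) = (30/w)^(2).
At w = 10: H = 9. At w = 5: H = 36.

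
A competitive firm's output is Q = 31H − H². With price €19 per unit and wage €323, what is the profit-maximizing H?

H* = 7

The marginal product of H is MP_H = 31 − 2H.
A price-taking firm hires until the value of the marginal product equals the wage: P·MP_H = w, so 19·(31 − 2H) = 323.
Then 31 − 2H = 17, giving H = 7.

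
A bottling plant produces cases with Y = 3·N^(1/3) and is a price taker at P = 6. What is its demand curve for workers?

N(w) = (6/w)^(3/2)

MP_N = (1/3)·3·N^(-2/3) = N^(-2/3).
Setting P·MP_N = w: 6·N^(-2/3) = w.
Solving for N: N^(-2/3) = w/6, so N = (6/w)^(3/2).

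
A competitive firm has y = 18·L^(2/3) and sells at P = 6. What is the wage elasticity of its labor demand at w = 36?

ε = -3

MP_L = (2/3)·18·L^(-1/3), so P·MP_L = w gives 72·L^(-1/3) = w.
Solving, L(w) = (72/w)^(3). This is a constant-elasticity form: L ∝ w^(−3), so ε = −3.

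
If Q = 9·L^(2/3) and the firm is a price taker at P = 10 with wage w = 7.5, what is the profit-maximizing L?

L* = 512

MP_L = (2/3)·9·L^(-1/3) = 6·L^(-1/3).
Profit maximization for a price taker requires P·MP_L = w: 10·6·L^(-1/3) = 7.5.
So L^(-1/3) = 0.125, which gives L = 512.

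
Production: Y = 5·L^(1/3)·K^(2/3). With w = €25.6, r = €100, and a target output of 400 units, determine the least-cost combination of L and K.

Cost minimization requires the marginal rate of technical substitution to equal the input-price ratio: MP_L/MP_K = w/r.
Here MP_L/MP_K = (1/3)·(K/L)/(2/3) = 0.5·(K/L). Setting this equal to 25.6/100 = 0.256 gives K = 0.512L.
Substituting into Y = 400: 5·L^(1/3)·(0.512L)^(2/3) = 400.
Solving, L = 125 and K = 64.

L* = 125, K* = 64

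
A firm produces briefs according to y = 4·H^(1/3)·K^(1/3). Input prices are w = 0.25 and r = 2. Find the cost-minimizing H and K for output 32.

Cost minimization requires the marginal rate of technical substitution to equal the input-price ratio: MP_H/MP_K = w/r.
Here MP_H/MP_K = (1/3)·(K/H)/(1/3) = (K/H). Setting this equal to 0.25/2 = 0.125 gives K = 0.125H.
Substituting into y = 32: 4·H^(1/3)·(0.125H)^(1/3) = 32.
Solving, H = 64 and K = 8.

H* = 64, K* = 8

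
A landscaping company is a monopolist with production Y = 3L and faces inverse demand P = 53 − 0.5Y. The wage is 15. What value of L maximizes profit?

L* = 16

Marginal revenue from the inverse demand is MR = 53 − Y.
The marginal product is MP_L = 3.
A monopolist hires until marginal revenue product equals the wage: MR·MP_L = w.
(53 − 3L)·3 = 15, so L = 16.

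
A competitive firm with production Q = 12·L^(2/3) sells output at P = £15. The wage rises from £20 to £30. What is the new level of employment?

L* = 64

From P·MP_L = w with MP_L = 8·L^(-1/3), the labor demand is L(w) = (120/w)^(3).
At w = 20: L = 216. At w = 30: L = 64.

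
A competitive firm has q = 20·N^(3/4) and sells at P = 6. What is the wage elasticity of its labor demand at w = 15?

MP_N = (3/4)·20·N^(-1/4), so P·MP_N = w gives 90·N^(-1/4) = w.
Solving, N(w) = (90/w)^(4). This is a constant-elasticity form: N ∝ w^(−4), so ε = −4.

ε = -4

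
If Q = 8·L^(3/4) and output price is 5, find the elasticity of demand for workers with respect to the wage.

ε = -4

MP_L = (3/4)·8·L^(-1/4), so P·MP_L = w gives 30·L^(-1/4) = w.
Solving, L(w) = (30/w)^(4). This is a constant-elasticity form: L ∝ w^(−4), so ε = −4.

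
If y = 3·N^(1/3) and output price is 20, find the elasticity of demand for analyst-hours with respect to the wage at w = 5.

MP_N = (1/3)·3·N^(-2/3), so P·MP_N = w gives 20·N^(-2/3) = w.
Solving, N(w) = (20/w)^(3/2). This is a constant-elasticity form: N ∝ w^(−3/2), so ε = −3/2.

ε = -1.5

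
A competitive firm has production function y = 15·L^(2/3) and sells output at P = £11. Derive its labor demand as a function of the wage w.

MP_L = (2/3)·15·L^(-1/3) = 10·L^(-1/3).
Setting P·MP_L = w: 110·L^(-1/3) = w.
Solving for L: L^(-1/3) = w/110, so L = (110/w)^(3).

L(w) = 1331000/w³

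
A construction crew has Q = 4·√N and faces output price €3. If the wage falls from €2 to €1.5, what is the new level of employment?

From P·MP_N = w with MP_N = 2·N^(-1/2), the labor demand is N(w) = (6/w)^(2).
At w = 2: N = 9. At w = 1.5: N = 16.

N* = 16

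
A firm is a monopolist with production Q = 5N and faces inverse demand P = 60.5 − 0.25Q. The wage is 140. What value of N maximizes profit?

Marginal revenue from the inverse demand is MR = 60.5 − 0.5Q.
The marginal product is MP_N = 5.
A monopolist hires until marginal revenue product equals the wage: MR·MP_N = w.
(60.5 − 2.5N)·5 = 140, so N = 13.

N* = 13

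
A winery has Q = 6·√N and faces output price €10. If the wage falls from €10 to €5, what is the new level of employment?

N* = 36

From P·MP_N = w with MP_N = 3·N^(-1/2), the labor demand is N(w) = (30/w)^(2).
At w = 10: N = 9. At w = 5: N = 36.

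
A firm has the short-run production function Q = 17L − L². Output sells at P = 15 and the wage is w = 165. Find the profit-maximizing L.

L* = 3

The marginal product of L is MP_L = 17 − 2L.
A price-taking firm hires until the value of the marginal product equals the wage: P·MP_L = w, so 15·(17 − 2L) = 165.
Then 17 − 2L = 11, giving L = 3.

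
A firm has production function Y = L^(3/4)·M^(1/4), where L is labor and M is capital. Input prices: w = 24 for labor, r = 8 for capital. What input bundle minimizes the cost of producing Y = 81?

Cost minimization requires the marginal rate of technical substitution to equal the input-price ratio: MP_L/MP_M = w/r.
Here MP_L/MP_M = (3/4)·(M/L)/(1/4) = 3·(M/L). Setting this equal to 24/8 = 3 gives M = L.
Substituting into Y = 81: L^(3/4)·(L)^(1/4) = 81.
Solving, L = 81 and M = 81.

L* = 81, M* = 81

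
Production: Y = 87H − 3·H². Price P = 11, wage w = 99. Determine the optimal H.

H* = 13

The marginal product of H is MP_H = 87 − 6H.
A price-taking firm hires until the value of the marginal product equals the wage: P·MP_H = w, so 11·(87 − 6H) = 99.
Then 87 − 6H = 9, giving H = 13.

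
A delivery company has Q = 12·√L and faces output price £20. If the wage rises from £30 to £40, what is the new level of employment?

From P·MP_L = w with MP_L = 6·L^(-1/2), the labor demand is L(w) = (120/w)^(2).
At w = 30: L = 16. At w = 40: L = 9.

L* = 9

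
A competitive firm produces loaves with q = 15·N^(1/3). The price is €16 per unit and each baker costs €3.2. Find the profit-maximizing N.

N* = 125

MP_N = (1/3)·15·N^(-2/3) = 5·N^(-2/3).
Profit maximization for a price taker requires P·MP_N = w: 16·5·N^(-2/3) = 3.2.
So N^(-2/3) = 0.04, which gives N = 125.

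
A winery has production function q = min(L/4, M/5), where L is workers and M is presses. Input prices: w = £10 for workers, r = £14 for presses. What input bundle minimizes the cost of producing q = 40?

L* = 160, M* = 200

With a fixed-proportions technology, the cost-minimizing bundle uses no slack in either input: L/4 = M/5 = q.
So L = 4·40 = 160 and M = 5·40 = 200.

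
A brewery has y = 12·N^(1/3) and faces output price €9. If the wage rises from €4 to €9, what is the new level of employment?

N* = 8

From P·MP_N = w with MP_N = 4·N^(-2/3), the labor demand is N(w) = (36/w)^(3/2).
At w = 4: N = 27. At w = 9: N = 8.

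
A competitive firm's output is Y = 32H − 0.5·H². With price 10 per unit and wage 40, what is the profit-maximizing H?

H* = 28

The marginal product of H is MP_H = 32 − H.
A price-taking firm hires until the value of the marginal product equals the wage: P·MP_H = w, so 10·(32 − H) = 40.
Then 32 − H = 4, giving H = 28.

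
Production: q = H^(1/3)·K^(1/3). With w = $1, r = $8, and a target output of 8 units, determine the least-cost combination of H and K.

Cost minimization requires the marginal rate of technical substitution to equal the input-price ratio: MP_H/MP_K = w/r.
Here MP_H/MP_K = (1/3)·(K/H)/(1/3) = (K/H). Setting this equal to 1/8 = 0.125 gives K = 0.125H.
Substituting into q = 8: H^(1/3)·(0.125H)^(1/3) = 8.
Solving, H = 64 and K = 8.

H* = 64, K* = 8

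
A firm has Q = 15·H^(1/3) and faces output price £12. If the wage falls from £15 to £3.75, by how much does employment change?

From P·MP_H = w with MP_H = 5·H^(-2/3), the labor demand is H(w) = (60/w)^(3/2).
At w = 15: H = 8. At w = 3.75: H = 64.
ΔH = 64 − 8 = 56.

ΔH = 56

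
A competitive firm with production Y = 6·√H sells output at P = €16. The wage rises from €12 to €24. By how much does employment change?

From P·MP_H = w with MP_H = 3·H^(-1/2), the labor demand is H(w) = (48/w)^(2).
At w = 12: H = 16. At w = 24: H = 4.
ΔH = 4 − 16 = -12.

ΔH = -12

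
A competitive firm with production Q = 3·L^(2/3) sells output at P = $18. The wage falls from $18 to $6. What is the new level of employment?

L* = 216

From P·MP_L = w with MP_L = 2·L^(-1/3), the labor demand is L(w) = (36/w)^(3).
At w = 18: L = 8. At w = 6: L = 216.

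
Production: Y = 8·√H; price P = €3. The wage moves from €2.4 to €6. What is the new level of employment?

H* = 4

From P·MP_H = w with MP_H = 4·H^(-1/2), the labor demand is H(w) = (12/w)^(2).
At w = 2.4: H = 25. At w = 6: H = 4.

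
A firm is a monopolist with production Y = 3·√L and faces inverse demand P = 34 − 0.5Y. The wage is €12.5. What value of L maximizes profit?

Marginal revenue from the inverse demand is MR = 34 − Y.
The marginal product is MP_L = 1.5·L^(-1/2).
A monopolist hires until marginal revenue product equals the wage: MR·MP_L = w.
At L, Y = 3·√L. Substituting and solving: (34 − 3·√L)·1.5·L^(-1/2) = 12.5 gives L = 9.

L* = 9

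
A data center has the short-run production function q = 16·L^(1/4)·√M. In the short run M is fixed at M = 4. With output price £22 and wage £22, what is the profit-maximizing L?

With M = 4, MP_L = (1/4)·16·L^(-3/4)·4^(1/2) = 8·L^(-3/4).
Profit maximization for a price taker requires P·MP_L = w: 22·8·L^(-3/4) = 22.
So L^(-3/4) = 0.125, which gives L = 16.

L* = 16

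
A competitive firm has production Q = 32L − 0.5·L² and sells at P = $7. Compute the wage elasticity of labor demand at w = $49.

From P·MP_L = w with MP_L = 32 − L, labor demand is L(w) = 32 − w/7.
dL/dw = −1/(7) = -1/7.
At w = 49, L = 25, so ε = (dL/dw)·(w/L) = (-1/7)·(49/25) = -0.28.

ε = -0.28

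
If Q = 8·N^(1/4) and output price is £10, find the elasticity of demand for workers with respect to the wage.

MP_N = (1/4)·8·N^(-3/4), so P·MP_N = w gives 20·N^(-3/4) = w.
Solving, N(w) = (20/w)^(4/3). This is a constant-elasticity form: N ∝ w^(−4/3), so ε = −4/3.

ε = -4/3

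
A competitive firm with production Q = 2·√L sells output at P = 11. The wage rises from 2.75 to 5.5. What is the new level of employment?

L* = 4

From P·MP_L = w with MP_L = L^(-1/2), the labor demand is L(w) = (11/w)^(2).
At w = 2.75: L = 16. At w = 5.5: L = 4.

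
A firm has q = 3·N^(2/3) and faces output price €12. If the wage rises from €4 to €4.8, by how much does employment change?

From P·MP_N = w with MP_N = 2·N^(-1/3), the labor demand is N(w) = (24/w)^(3).
At w = 4: N = 216. At w = 4.8: N = 125.
ΔN = 125 − 216 = -91.

ΔN = -91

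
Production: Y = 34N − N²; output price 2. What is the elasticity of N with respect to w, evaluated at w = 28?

ε = -0.7

From P·MP_N = w with MP_N = 34 − 2N, labor demand is N(w) = (34 − w/2)/2.
dN/dw = −1/(4) = -0.25.
At w = 28, N = 10, so ε = (dN/dw)·(w/N) = (-0.25)·(28/10) = -0.7.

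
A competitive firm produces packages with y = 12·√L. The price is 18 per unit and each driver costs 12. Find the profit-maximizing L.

MP_L = (1/2)·12·L^(-1/2) = 6·L^(-1/2).
Profit maximization for a price taker requires P·MP_L = w: 18·6·L^(-1/2) = 12.
So L^(-1/2) = 1/9, which gives L = 81.

L* = 81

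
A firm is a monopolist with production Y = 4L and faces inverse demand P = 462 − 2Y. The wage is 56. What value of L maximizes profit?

L* = 28

Marginal revenue from the inverse demand is MR = 462 − 4Y.
The marginal product is MP_L = 4.
A monopolist hires until marginal revenue product equals the wage: MR·MP_L = w.
(462 − 16L)·4 = 56, so L = 28.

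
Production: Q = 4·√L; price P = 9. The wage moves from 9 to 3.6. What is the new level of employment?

L* = 25

From P·MP_L = w with MP_L = 2·L^(-1/2), the labor demand is L(w) = (18/w)^(2).
At w = 9: L = 4. At w = 3.6: L = 25.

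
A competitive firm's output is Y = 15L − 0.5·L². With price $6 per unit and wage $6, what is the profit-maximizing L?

L* = 14

The marginal product of L is MP_L = 15 − L.
A price-taking firm hires until the value of the marginal product equals the wage: P·MP_L = w, so 6·(15 − L) = 6.
Then 15 − L = 1, giving L = 14.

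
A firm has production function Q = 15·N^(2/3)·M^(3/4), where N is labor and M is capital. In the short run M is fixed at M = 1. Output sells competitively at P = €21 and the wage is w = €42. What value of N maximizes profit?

With M = 1, MP_N = (2/3)·15·N^(-1/3)·1^(3/4) = 10·N^(-1/3).
Profit maximization for a price taker requires P·MP_N = w: 21·10·N^(-1/3) = 42.
So N^(-1/3) = 0.2, which gives N = 125.

N* = 125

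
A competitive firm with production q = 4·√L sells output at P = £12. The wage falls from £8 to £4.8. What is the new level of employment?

From P·MP_L = w with MP_L = 2·L^(-1/2), the labor demand is L(w) = (24/w)^(2).
At w = 8: L = 9. At w = 4.8: L = 25.

L* = 25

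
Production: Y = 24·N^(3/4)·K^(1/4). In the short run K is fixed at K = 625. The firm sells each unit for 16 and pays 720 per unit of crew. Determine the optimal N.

With K = 625, MP_N = (3/4)·24·N^(-1/4)·625^(1/4) = 90·N^(-1/4).
Profit maximization for a price taker requires P·MP_N = w: 16·90·N^(-1/4) = 720.
So N^(-1/4) = 0.5, which gives N = 16.

N* = 16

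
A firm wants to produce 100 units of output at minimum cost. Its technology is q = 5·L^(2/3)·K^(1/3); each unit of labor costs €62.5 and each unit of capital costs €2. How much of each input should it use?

L* = 8, K* = 125

Cost minimization requires the marginal rate of technical substitution to equal the input-price ratio: MP_L/MP_K = w/r.
Here MP_L/MP_K = (2/3)·(K/L)/(1/3) = 2·(K/L). Setting this equal to 62.5/2 = 31.25 gives K = 15.625L.
Substituting into q = 100: 5·L^(2/3)·(15.625L)^(1/3) = 100.
Solving, L = 8 and K = 125.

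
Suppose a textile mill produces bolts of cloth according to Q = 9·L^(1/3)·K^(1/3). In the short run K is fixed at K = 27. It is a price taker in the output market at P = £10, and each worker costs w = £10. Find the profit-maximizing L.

With K = 27, MP_L = (1/3)·9·L^(-2/3)·27^(1/3) = 9·L^(-2/3).
Profit maximization for a price taker requires P·MP_L = w: 10·9·L^(-2/3) = 10.
So L^(-2/3) = 1/9, which gives L = 27.

L* = 27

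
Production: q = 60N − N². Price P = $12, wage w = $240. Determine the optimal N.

The marginal product of N is MP_N = 60 − 2N.
A price-taking firm hires until the value of the marginal product equals the wage: P·MP_N = w, so 12·(60 − 2N) = 240.
Then 60 − 2N = 20, giving N = 20.

N* = 20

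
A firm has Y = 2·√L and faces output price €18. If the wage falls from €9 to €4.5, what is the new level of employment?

L* = 16

From P·MP_L = w with MP_L = L^(-1/2), the labor demand is L(w) = (18/w)^(2).
At w = 9: L = 4. At w = 4.5: L = 16.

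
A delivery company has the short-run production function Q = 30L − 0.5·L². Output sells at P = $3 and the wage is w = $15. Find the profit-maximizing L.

L* = 25

The marginal product of L is MP_L = 30 − L.
A price-taking firm hires until the value of the marginal product equals the wage: P·MP_L = w, so 3·(30 − L) = 15.
Then 30 − L = 5, giving L = 25.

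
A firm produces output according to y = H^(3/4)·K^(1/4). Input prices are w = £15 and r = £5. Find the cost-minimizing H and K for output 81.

H* = 81, K* = 81

Cost minimization requires the marginal rate of technical substitution to equal the input-price ratio: MP_H/MP_K = w/r.
Here MP_H/MP_K = (3/4)·(K/H)/(1/4) = 3·(K/H). Setting this equal to 15/5 = 3 gives K = H.
Substituting into y = 81: H^(3/4)·(H)^(1/4) = 81.
Solving, H = 81 and K = 81.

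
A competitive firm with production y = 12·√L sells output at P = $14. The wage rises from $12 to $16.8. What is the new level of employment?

L* = 25

From P·MP_L = w with MP_L = 6·L^(-1/2), the labor demand is L(w) = (84/w)^(2).
At w = 12: L = 49. At w = 16.8: L = 25.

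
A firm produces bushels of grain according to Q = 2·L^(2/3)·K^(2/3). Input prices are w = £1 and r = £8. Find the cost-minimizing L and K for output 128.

L* = 64, K* = 8

Cost minimization requires the marginal rate of technical substitution to equal the input-price ratio: MP_L/MP_K = w/r.
Here MP_L/MP_K = (2/3)·(K/L)/(2/3) = (K/L). Setting this equal to 1/8 = 0.125 gives K = 0.125L.
Substituting into Q = 128: 2·L^(2/3)·(0.125L)^(2/3) = 128.
Solving, L = 64 and K = 8.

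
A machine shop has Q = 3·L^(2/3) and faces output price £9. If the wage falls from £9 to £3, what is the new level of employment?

From P·MP_L = w with MP_L = 2·L^(-1/3), the labor demand is L(w) = (18/w)^(3).
At w = 9: L = 8. At w = 3: L = 216.

L* = 216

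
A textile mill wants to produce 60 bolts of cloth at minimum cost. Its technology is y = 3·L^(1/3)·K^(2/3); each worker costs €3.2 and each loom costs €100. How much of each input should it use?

L* = 125, K* = 8

Cost minimization requires the marginal rate of technical substitution to equal the input-price ratio: MP_L/MP_K = w/r.
Here MP_L/MP_K = (1/3)·(K/L)/(2/3) = 0.5·(K/L). Setting this equal to 3.2/100 = 0.032 gives K = 0.064L.
Substituting into y = 60: 3·L^(1/3)·(0.064L)^(2/3) = 60.
Solving, L = 125 and K = 8.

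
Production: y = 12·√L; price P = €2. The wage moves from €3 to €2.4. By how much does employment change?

ΔL = 9

From P·MP_L = w with MP_L = 6·L^(-1/2), the labor demand is L(w) = (12/w)^(2).
At w = 3: L = 16. At w = 2.4: L = 25.
ΔL = 25 − 16 = 9.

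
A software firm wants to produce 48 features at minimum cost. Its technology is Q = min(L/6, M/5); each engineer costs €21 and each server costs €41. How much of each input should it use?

L* = 288, M* = 240

With a fixed-proportions technology, the cost-minimizing bundle uses no slack in either input: L/6 = M/5 = Q.
So L = 6·48 = 288 and M = 5·48 = 240.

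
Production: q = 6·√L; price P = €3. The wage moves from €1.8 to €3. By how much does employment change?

From P·MP_L = w with MP_L = 3·L^(-1/2), the labor demand is L(w) = (9/w)^(2).
At w = 1.8: L = 25. At w = 3: L = 9.
ΔL = 9 − 25 = -16.

ΔL = -16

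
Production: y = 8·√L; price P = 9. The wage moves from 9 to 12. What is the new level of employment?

From P·MP_L = w with MP_L = 4·L^(-1/2), the labor demand is L(w) = (36/w)^(2).
At w = 9: L = 16. At w = 12: L = 9.

L* = 9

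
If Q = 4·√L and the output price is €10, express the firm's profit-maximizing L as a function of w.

MP_L = (1/2)·4·L^(-1/2) = 2·L^(-1/2).
Setting P·MP_L = w: 20·L^(-1/2) = w.
Solving for L: L^(-1/2) = w/20, so L = (20/w)^(2).

L(w) = 400/w²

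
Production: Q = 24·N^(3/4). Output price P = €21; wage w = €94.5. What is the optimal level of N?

N* = 256

MP_N = (3/4)·24·N^(-1/4) = 18·N^(-1/4).
Profit maximization for a price taker requires P·MP_N = w: 21·18·N^(-1/4) = 94.5.
So N^(-1/4) = 0.25, which gives N = 256.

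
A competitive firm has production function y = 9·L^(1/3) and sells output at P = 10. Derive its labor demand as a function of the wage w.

L(w) = (30/w)^(3/2)

MP_L = (1/3)·9·L^(-2/3) = 3·L^(-2/3).
Setting P·MP_L = w: 30·L^(-2/3) = w.
Solving for L: L^(-2/3) = w/30, so L = (30/w)^(3/2).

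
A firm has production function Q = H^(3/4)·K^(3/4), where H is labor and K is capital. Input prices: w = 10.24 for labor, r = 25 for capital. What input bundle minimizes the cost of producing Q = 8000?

H* = 625, K* = 256

Cost minimization requires the marginal rate of technical substitution to equal the input-price ratio: MP_H/MP_K = w/r.
Here MP_H/MP_K = (3/4)·(K/H)/(3/4) = (K/H). Setting this equal to 10.24/25 = 0.4096 gives K = 0.4096H.
Substituting into Q = 8000: H^(3/4)·(0.4096H)^(3/4) = 8000.
Solving, H = 625 and K = 256.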